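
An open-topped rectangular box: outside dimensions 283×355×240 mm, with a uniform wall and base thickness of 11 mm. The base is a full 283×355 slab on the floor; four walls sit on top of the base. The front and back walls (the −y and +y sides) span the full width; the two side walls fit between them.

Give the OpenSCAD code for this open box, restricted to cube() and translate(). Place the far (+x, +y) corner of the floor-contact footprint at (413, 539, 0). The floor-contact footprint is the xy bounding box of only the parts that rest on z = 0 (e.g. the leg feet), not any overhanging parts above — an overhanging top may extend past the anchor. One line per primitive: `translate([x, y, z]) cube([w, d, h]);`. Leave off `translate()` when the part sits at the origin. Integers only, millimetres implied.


translate([130, 184, 0]) cube([283, 355, 11]);
translate([130, 184, 11]) cube([283, 11, 229]);
translate([130, 528, 11]) cube([283, 11, 229]);
translate([130, 195, 11]) cube([11, 333, 229]);
translate([402, 195, 11]) cube([11, 333, 229]);


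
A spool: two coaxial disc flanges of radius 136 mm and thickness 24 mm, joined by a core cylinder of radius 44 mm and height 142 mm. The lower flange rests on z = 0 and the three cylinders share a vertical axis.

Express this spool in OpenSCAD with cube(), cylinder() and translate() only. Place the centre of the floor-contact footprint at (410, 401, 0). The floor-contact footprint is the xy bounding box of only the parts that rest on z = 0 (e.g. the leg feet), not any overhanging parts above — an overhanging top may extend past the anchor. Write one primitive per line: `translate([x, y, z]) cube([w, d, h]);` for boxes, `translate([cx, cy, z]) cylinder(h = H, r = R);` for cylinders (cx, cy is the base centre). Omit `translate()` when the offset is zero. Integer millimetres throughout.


translate([410, 401, 0]) cylinder(h = 24, r = 136);
translate([410, 401, 24]) cylinder(h = 142, r = 44);
translate([410, 401, 166]) cylinder(h = 24, r = 136);


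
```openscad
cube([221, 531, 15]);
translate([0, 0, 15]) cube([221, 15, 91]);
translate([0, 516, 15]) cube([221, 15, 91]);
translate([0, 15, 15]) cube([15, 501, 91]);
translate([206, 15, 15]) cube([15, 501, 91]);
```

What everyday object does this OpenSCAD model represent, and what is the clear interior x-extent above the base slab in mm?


An open box. The internal width is 191 mm.

A 221×531 base slab with four walls standing on it — an open box. The base is 221 mm wide and the walls are 15 mm thick, so the internal width is 221 − 2 × 15 = 191 mm.


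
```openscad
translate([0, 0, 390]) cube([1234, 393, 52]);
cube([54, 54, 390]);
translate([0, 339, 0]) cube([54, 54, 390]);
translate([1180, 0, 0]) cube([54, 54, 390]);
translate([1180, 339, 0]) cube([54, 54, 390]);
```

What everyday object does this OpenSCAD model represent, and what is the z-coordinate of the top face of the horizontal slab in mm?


A bench. The seat-top height is 442 mm.

A long slab on four corner posts — a bench. The slab sits at z = 390 with thickness 52, so the top is 390 + 52 = 442 mm.


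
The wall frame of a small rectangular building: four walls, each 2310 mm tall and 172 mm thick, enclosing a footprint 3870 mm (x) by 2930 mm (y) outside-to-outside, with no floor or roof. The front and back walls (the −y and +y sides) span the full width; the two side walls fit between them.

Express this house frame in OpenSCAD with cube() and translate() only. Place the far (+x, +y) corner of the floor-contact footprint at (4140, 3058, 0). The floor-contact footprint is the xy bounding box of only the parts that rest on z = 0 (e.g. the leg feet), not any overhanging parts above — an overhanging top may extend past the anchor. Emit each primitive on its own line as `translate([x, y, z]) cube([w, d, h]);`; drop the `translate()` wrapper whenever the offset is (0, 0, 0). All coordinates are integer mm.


translate([270, 128, 0]) cube([3870, 172, 2310]);
translate([270, 2886, 0]) cube([3870, 172, 2310]);
translate([270, 300, 0]) cube([172, 2586, 2310]);
translate([3968, 300, 0]) cube([172, 2586, 2310]);


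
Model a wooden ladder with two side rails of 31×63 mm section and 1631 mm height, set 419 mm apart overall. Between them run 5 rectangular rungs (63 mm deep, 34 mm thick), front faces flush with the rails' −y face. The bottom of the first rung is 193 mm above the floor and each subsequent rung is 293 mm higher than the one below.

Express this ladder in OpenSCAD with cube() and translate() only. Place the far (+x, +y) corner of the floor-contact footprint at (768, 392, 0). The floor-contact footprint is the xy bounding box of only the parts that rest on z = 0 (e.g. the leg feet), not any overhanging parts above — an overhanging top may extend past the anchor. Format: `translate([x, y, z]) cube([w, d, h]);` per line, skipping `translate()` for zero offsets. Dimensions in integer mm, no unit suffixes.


translate([349, 329, 0]) cube([31, 63, 1631]);
translate([737, 329, 0]) cube([31, 63, 1631]);
translate([380, 329, 193]) cube([357, 63, 34]);
translate([380, 329, 486]) cube([357, 63, 34]);
translate([380, 329, 779]) cube([357, 63, 34]);
translate([380, 329, 1072]) cube([357, 63, 34]);
translate([380, 329, 1365]) cube([357, 63, 34]);


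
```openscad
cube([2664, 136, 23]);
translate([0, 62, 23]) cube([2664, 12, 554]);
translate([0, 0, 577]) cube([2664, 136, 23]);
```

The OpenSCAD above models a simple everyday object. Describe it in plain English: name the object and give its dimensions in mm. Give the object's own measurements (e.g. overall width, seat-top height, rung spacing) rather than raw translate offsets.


An I-beam lying along x, 2664 mm long. Overall section height 600 mm. Two flanges 136 mm wide (y) and 23 mm thick, one on the floor and one at the top; a web 12 mm thick runs between them, centred on the flange width.


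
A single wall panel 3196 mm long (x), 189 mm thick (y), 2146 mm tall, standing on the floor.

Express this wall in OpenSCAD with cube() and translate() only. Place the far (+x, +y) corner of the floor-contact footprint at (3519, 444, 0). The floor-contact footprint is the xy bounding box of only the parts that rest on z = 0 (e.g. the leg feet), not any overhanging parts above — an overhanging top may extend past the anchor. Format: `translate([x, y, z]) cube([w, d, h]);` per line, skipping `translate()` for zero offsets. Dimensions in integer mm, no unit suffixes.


translate([323, 255, 0]) cube([3196, 189, 2146]);


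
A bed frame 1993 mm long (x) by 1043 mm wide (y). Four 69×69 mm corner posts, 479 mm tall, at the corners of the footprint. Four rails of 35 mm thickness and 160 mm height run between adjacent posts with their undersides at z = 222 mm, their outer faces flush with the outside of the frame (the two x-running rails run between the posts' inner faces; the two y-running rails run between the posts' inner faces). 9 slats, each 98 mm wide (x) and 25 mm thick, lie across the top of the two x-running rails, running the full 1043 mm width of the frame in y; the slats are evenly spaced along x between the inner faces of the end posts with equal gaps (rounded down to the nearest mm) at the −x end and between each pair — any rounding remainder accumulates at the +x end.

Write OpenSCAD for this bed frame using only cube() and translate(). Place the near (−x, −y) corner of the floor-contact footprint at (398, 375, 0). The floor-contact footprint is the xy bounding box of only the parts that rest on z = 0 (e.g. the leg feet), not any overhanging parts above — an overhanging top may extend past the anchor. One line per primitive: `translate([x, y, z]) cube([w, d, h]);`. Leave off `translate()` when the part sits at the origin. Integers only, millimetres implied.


translate([398, 375, 0]) cube([69, 69, 479]);
translate([398, 1349, 0]) cube([69, 69, 479]);
translate([2322, 375, 0]) cube([69, 69, 479]);
translate([2322, 1349, 0]) cube([69, 69, 479]);
translate([467, 375, 222]) cube([1855, 35, 160]);
translate([467, 1383, 222]) cube([1855, 35, 160]);
translate([398, 444, 222]) cube([35, 905, 160]);
translate([2356, 444, 222]) cube([35, 905, 160]);
translate([564, 375, 382]) cube([98, 1043, 25]);
translate([759, 375, 382]) cube([98, 1043, 25]);
translate([954, 375, 382]) cube([98, 1043, 25]);
translate([1149, 375, 382]) cube([98, 1043, 25]);
translate([1344, 375, 382]) cube([98, 1043, 25]);
translate([1539, 375, 382]) cube([98, 1043, 25]);
translate([1734, 375, 382]) cube([98, 1043, 25]);
translate([1929, 375, 382]) cube([98, 1043, 25]);
translate([2124, 375, 382]) cube([98, 1043, 25]);


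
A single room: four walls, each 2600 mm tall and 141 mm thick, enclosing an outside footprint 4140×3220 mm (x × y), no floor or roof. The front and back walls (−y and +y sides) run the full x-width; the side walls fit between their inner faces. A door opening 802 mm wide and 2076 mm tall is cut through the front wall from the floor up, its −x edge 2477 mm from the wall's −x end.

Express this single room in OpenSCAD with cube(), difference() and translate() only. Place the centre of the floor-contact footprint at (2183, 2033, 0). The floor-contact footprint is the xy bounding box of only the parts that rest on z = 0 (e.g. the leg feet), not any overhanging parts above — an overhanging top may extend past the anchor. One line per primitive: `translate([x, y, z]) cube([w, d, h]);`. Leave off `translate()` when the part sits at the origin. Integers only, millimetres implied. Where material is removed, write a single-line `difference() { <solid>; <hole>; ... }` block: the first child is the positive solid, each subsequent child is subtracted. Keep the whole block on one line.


difference() { translate([113, 423, 0]) cube([4140, 141, 2600]); translate([2590, 423, 0]) cube([802, 141, 2076]); }
translate([113, 3502, 0]) cube([4140, 141, 2600]);
translate([113, 564, 0]) cube([141, 2938, 2600]);
translate([4112, 564, 0]) cube([141, 2938, 2600]);


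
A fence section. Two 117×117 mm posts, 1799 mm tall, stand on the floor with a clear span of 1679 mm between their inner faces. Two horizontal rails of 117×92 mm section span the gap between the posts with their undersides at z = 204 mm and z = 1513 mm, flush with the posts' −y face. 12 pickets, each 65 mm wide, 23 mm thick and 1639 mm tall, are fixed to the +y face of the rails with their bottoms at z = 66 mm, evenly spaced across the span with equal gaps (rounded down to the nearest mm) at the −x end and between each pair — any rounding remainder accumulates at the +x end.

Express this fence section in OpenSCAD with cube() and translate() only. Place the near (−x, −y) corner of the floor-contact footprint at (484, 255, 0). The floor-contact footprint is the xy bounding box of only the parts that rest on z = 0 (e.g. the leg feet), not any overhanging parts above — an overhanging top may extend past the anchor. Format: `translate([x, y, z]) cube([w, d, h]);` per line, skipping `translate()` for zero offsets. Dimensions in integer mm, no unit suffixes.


translate([484, 255, 0]) cube([117, 117, 1799]);
translate([2280, 255, 0]) cube([117, 117, 1799]);
translate([601, 255, 204]) cube([1679, 117, 92]);
translate([601, 255, 1513]) cube([1679, 117, 92]);
translate([670, 372, 66]) cube([65, 23, 1639]);
translate([804, 372, 66]) cube([65, 23, 1639]);
translate([938, 372, 66]) cube([65, 23, 1639]);
translate([1072, 372, 66]) cube([65, 23, 1639]);
translate([1206, 372, 66]) cube([65, 23, 1639]);
translate([1340, 372, 66]) cube([65, 23, 1639]);
translate([1474, 372, 66]) cube([65, 23, 1639]);
translate([1608, 372, 66]) cube([65, 23, 1639]);
translate([1742, 372, 66]) cube([65, 23, 1639]);
translate([1876, 372, 66]) cube([65, 23, 1639]);
translate([2010, 372, 66]) cube([65, 23, 1639]);
translate([2144, 372, 66]) cube([65, 23, 1639]);


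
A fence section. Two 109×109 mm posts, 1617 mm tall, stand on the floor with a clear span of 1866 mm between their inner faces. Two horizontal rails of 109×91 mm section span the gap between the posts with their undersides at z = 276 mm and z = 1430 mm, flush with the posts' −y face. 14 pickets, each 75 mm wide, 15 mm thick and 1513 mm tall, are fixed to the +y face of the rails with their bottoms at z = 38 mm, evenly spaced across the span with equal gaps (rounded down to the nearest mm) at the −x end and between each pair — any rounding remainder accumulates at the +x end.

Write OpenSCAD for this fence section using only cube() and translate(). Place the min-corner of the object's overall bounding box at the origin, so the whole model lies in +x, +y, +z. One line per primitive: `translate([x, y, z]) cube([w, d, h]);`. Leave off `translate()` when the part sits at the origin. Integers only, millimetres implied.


cube([109, 109, 1617]);
translate([1975, 0, 0]) cube([109, 109, 1617]);
translate([109, 0, 276]) cube([1866, 109, 91]);
translate([109, 0, 1430]) cube([1866, 109, 91]);
translate([163, 109, 38]) cube([75, 15, 1513]);
translate([292, 109, 38]) cube([75, 15, 1513]);
translate([421, 109, 38]) cube([75, 15, 1513]);
translate([550, 109, 38]) cube([75, 15, 1513]);
translate([679, 109, 38]) cube([75, 15, 1513]);
translate([808, 109, 38]) cube([75, 15, 1513]);
translate([937, 109, 38]) cube([75, 15, 1513]);
translate([1066, 109, 38]) cube([75, 15, 1513]);
translate([1195, 109, 38]) cube([75, 15, 1513]);
translate([1324, 109, 38]) cube([75, 15, 1513]);
translate([1453, 109, 38]) cube([75, 15, 1513]);
translate([1582, 109, 38]) cube([75, 15, 1513]);
translate([1711, 109, 38]) cube([75, 15, 1513]);
translate([1840, 109, 38]) cube([75, 15, 1513]);


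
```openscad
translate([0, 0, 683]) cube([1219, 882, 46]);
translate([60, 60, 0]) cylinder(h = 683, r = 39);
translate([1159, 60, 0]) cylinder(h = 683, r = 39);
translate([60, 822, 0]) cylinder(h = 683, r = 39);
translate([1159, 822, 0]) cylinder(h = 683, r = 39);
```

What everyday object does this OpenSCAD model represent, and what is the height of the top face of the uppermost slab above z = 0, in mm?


A table. The table height is 729 mm.

A 1219×882×46 slab sits at z = 683 on four Ø78 mm round legs — a table. The top surface is at 683 + 46 = 729 mm.


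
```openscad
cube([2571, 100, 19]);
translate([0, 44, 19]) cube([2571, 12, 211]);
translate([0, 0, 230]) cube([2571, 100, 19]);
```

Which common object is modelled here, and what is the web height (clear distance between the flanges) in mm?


An I-beam. The web height is 211 mm.

Two wide flanges with a thin centred web — an I-beam. Overall 249 mm minus two 19 mm flanges gives a web of 249 − 2·19 = 211 mm.


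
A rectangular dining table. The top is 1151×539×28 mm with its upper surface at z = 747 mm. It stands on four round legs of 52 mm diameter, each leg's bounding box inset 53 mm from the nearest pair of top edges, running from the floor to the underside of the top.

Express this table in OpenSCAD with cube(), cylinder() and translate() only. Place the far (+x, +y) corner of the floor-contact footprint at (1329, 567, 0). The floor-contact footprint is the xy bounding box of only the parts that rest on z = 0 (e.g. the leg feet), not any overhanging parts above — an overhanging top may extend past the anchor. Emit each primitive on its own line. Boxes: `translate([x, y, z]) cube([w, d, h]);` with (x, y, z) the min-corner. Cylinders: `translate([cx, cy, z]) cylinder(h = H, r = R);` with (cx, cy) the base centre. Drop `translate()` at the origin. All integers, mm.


translate([231, 81, 719]) cube([1151, 539, 28]);
translate([310, 160, 0]) cylinder(h = 719, r = 26);
translate([1303, 160, 0]) cylinder(h = 719, r = 26);
translate([310, 541, 0]) cylinder(h = 719, r = 26);
translate([1303, 541, 0]) cylinder(h = 719, r = 26);


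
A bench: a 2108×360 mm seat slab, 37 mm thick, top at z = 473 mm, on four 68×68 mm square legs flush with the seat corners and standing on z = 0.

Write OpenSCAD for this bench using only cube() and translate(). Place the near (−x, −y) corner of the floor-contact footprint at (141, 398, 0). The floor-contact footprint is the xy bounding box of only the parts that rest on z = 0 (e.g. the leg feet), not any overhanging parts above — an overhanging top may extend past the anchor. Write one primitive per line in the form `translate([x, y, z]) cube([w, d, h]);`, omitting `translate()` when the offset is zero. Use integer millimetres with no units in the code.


translate([141, 398, 436]) cube([2108, 360, 37]);
translate([141, 398, 0]) cube([68, 68, 436]);
translate([141, 690, 0]) cube([68, 68, 436]);
translate([2181, 398, 0]) cube([68, 68, 436]);
translate([2181, 690, 0]) cube([68, 68, 436]);


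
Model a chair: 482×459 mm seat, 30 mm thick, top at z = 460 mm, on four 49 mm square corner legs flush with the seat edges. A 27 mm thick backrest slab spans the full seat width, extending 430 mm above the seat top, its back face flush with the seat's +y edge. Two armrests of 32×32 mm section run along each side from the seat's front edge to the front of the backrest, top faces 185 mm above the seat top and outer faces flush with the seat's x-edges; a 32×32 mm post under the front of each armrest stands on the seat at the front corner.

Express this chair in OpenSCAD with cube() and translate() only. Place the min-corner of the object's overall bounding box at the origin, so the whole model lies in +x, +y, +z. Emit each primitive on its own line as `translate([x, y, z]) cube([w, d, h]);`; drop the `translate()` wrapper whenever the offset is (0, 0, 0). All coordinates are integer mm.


// leg_h = 460 - 30 = 430
// arm post h = 185 - 32 = 153
translate([0, 0, 430]) cube([482, 459, 30]);
cube([49, 49, 430]);
translate([433, 0, 0]) cube([49, 49, 430]);
translate([0, 410, 0]) cube([49, 49, 430]);
translate([433, 410, 0]) cube([49, 49, 430]);
translate([0, 432, 460]) cube([482, 27, 430]);
translate([0, 0, 613]) cube([32, 432, 32]);
translate([450, 0, 613]) cube([32, 432, 32]);
translate([0, 0, 460]) cube([32, 32, 153]);
translate([450, 0, 460]) cube([32, 32, 153]);


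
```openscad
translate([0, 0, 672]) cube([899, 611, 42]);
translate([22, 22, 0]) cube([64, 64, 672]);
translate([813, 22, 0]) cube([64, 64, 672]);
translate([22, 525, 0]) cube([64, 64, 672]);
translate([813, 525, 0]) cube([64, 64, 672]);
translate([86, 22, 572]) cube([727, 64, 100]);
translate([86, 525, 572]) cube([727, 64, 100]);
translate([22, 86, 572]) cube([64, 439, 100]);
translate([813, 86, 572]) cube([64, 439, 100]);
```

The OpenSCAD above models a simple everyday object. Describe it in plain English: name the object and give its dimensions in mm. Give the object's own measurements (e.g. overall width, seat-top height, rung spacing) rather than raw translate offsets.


A table: top 899 mm (x) × 611 mm (y), 42 mm thick, upper face at z = 714 mm, on four 64×64 mm square legs, each inset 22 mm from the nearest pair of top edges from z = 0 to the bottom of the top. Four apron rails, 64 mm thick and 100 mm tall, run between adjacent legs with their top edges flush with the underside of the top and their outer faces flush with the legs' outer faces.


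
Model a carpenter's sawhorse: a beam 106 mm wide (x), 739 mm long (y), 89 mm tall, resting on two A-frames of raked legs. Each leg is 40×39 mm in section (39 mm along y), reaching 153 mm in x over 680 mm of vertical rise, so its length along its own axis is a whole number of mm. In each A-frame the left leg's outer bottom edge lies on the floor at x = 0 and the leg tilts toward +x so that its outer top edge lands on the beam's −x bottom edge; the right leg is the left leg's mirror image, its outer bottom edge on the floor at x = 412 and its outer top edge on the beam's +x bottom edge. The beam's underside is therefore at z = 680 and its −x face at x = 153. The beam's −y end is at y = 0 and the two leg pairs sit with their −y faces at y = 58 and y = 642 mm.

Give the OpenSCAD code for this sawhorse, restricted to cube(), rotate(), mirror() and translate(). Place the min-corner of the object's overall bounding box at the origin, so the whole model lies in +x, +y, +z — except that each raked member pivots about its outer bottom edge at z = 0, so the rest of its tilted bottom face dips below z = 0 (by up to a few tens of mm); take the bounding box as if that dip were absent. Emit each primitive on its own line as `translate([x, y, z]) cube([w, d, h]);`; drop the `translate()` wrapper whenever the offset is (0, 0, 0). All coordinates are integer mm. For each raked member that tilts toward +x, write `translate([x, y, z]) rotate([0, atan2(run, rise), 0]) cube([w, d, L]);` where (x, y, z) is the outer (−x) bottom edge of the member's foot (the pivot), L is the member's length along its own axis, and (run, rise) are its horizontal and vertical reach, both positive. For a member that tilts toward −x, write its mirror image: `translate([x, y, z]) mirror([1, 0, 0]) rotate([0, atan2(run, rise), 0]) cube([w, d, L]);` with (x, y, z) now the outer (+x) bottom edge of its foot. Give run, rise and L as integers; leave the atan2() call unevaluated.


translate([153, 0, 680]) cube([106, 739, 89]);
translate([0, 58, 0]) rotate([0, atan2(153, 680), 0]) cube([40, 39, 697]);
translate([412, 58, 0]) mirror([1, 0, 0]) rotate([0, atan2(153, 680), 0]) cube([40, 39, 697]);
translate([0, 642, 0]) rotate([0, atan2(153, 680), 0]) cube([40, 39, 697]);
translate([412, 642, 0]) mirror([1, 0, 0]) rotate([0, atan2(153, 680), 0]) cube([40, 39, 697]);


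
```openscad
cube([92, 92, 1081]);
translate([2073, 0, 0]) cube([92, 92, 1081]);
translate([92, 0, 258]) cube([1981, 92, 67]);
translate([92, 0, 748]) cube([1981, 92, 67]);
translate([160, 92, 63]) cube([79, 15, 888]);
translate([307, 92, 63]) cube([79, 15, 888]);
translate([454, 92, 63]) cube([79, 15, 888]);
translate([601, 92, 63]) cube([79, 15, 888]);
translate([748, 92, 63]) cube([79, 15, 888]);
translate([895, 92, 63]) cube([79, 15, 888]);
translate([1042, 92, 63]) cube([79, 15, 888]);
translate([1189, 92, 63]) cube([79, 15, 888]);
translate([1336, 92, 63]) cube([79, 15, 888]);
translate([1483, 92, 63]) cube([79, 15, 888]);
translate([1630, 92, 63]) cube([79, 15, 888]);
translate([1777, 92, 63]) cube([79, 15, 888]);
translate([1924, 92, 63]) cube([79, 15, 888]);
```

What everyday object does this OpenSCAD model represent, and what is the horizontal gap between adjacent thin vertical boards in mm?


A fence section. The picket gap is 68 mm.

Two posts, two rails, 13 pickets — a fence section. Span 1981 mm holds 13 pickets of 79 mm with 14 equal gaps: ⌊(1981 − 13·79) / 14⌋ = 68 mm.


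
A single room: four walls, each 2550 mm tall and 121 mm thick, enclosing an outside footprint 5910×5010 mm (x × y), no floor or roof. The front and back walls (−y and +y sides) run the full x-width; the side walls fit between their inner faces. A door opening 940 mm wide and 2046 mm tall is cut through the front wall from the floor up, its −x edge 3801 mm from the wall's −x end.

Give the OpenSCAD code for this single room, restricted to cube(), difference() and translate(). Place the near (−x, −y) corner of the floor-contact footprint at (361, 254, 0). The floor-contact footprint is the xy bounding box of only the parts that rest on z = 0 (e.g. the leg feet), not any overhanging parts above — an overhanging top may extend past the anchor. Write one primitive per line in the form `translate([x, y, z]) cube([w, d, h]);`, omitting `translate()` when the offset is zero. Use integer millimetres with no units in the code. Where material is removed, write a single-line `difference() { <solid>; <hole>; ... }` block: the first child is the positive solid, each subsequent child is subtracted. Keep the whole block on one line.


difference() { translate([361, 254, 0]) cube([5910, 121, 2550]); translate([4162, 254, 0]) cube([940, 121, 2046]); }
translate([361, 5143, 0]) cube([5910, 121, 2550]);
translate([361, 375, 0]) cube([121, 4768, 2550]);
translate([6150, 375, 0]) cube([121, 4768, 2550]);


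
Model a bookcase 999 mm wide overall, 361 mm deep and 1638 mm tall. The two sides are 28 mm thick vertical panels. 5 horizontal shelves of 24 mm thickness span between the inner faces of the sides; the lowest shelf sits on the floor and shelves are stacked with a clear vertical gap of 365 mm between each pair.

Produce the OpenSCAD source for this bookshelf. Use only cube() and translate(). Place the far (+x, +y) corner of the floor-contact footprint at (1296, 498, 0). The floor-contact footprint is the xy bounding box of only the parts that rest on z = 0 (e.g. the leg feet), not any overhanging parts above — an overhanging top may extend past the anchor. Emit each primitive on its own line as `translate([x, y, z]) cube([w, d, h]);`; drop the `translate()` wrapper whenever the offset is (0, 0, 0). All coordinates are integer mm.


translate([297, 137, 0]) cube([28, 361, 1638]);
translate([1268, 137, 0]) cube([28, 361, 1638]);
translate([325, 137, 0]) cube([943, 361, 24]);
translate([325, 137, 389]) cube([943, 361, 24]);
translate([325, 137, 778]) cube([943, 361, 24]);
translate([325, 137, 1167]) cube([943, 361, 24]);
translate([325, 137, 1556]) cube([943, 361, 24]);


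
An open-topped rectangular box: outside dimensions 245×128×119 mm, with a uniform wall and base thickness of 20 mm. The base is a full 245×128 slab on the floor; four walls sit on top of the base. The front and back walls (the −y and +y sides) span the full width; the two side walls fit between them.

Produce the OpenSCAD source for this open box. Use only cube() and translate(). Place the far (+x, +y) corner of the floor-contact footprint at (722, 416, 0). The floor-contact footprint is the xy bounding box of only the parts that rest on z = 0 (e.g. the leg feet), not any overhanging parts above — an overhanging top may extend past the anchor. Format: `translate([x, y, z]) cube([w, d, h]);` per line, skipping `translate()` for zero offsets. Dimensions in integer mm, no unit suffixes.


translate([477, 288, 0]) cube([245, 128, 20]);
translate([477, 288, 20]) cube([245, 20, 99]);
translate([477, 396, 20]) cube([245, 20, 99]);
translate([477, 308, 20]) cube([20, 88, 99]);
translate([702, 308, 20]) cube([20, 88, 99]);


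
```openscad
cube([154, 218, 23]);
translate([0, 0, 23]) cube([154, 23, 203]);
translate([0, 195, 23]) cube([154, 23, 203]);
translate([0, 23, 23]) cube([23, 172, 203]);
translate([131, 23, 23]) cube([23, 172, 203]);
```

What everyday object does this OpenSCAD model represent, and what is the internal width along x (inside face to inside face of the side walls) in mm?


An open box. The internal width is 108 mm.

A 154×218 base slab with four walls standing on it — an open box. The base is 154 mm wide and the walls are 23 mm thick, so the internal width is 154 − 2 × 23 = 108 mm.


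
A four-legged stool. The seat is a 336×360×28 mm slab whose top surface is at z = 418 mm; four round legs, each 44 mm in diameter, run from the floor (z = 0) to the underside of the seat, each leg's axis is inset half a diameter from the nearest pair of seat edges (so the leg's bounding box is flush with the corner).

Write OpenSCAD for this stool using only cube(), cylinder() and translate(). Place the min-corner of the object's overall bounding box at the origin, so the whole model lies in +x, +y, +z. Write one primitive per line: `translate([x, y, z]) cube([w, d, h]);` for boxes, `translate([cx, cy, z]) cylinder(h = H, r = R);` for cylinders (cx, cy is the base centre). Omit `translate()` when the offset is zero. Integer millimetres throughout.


translate([0, 0, 390]) cube([336, 360, 28]);
translate([22, 22, 0]) cylinder(h = 390, r = 22);
translate([314, 22, 0]) cylinder(h = 390, r = 22);
translate([22, 338, 0]) cylinder(h = 390, r = 22);
translate([314, 338, 0]) cylinder(h = 390, r = 22);


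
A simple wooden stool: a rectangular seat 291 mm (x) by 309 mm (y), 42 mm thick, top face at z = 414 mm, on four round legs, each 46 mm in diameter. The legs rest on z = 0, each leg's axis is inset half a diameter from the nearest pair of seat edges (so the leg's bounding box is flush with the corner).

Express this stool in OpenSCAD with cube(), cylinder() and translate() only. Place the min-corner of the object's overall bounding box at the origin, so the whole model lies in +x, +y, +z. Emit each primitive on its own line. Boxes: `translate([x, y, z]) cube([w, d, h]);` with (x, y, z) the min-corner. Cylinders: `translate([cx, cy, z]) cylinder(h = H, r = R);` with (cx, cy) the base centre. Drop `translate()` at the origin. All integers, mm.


translate([0, 0, 372]) cube([291, 309, 42]);
translate([23, 23, 0]) cylinder(h = 372, r = 23);
translate([268, 23, 0]) cylinder(h = 372, r = 23);
translate([23, 286, 0]) cylinder(h = 372, r = 23);
translate([268, 286, 0]) cylinder(h = 372, r = 23);


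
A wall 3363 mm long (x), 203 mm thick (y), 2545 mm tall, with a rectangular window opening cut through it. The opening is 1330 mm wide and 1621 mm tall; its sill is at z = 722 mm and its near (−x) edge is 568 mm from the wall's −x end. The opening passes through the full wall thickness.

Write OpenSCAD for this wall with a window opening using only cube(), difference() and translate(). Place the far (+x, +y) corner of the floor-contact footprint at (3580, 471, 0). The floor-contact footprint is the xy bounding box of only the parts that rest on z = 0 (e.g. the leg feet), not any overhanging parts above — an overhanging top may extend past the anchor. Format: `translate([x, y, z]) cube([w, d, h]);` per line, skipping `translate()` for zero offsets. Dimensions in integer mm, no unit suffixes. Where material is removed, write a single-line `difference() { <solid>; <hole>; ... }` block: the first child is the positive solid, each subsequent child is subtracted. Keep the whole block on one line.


difference() { translate([217, 268, 0]) cube([3363, 203, 2545]); translate([785, 268, 722]) cube([1330, 203, 1621]); }


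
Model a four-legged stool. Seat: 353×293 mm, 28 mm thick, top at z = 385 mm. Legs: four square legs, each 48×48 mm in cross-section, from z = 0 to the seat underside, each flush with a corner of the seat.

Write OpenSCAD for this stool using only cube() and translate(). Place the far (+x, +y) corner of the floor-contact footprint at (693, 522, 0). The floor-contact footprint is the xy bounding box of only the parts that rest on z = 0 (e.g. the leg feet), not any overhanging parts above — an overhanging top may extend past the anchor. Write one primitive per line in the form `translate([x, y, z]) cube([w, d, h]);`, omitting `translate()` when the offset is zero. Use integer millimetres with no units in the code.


translate([340, 229, 357]) cube([353, 293, 28]);
translate([340, 229, 0]) cube([48, 48, 357]);
translate([645, 229, 0]) cube([48, 48, 357]);
translate([340, 474, 0]) cube([48, 48, 357]);
translate([645, 474, 0]) cube([48, 48, 357]);


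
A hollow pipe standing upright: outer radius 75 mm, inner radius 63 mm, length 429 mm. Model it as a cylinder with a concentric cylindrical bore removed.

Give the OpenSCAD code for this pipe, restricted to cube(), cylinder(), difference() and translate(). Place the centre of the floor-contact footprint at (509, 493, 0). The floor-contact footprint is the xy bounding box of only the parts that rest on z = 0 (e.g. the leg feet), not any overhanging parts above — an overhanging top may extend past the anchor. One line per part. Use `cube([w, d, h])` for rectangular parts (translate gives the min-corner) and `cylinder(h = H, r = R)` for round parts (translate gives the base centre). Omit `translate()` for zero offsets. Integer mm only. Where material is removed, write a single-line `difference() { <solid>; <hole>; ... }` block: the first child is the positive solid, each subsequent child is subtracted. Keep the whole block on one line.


difference() { translate([509, 493, 0]) cylinder(h = 429, r = 75); translate([509, 493, 0]) cylinder(h = 429, r = 63); }


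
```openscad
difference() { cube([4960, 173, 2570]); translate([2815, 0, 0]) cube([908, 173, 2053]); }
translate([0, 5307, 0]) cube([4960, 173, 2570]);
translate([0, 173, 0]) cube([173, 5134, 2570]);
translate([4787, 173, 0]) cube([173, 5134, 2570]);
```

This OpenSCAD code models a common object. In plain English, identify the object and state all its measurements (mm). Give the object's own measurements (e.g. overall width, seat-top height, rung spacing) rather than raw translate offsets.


A single room: four walls, each 2570 mm tall and 173 mm thick, enclosing an outside footprint 4960×5480 mm (x × y), no floor or roof. The front and back walls (−y and +y sides) run the full x-width; the side walls fit between their inner faces. A door opening 908 mm wide and 2053 mm tall is cut through the front wall from the floor up, its −x edge 2815 mm from the wall's −x end.


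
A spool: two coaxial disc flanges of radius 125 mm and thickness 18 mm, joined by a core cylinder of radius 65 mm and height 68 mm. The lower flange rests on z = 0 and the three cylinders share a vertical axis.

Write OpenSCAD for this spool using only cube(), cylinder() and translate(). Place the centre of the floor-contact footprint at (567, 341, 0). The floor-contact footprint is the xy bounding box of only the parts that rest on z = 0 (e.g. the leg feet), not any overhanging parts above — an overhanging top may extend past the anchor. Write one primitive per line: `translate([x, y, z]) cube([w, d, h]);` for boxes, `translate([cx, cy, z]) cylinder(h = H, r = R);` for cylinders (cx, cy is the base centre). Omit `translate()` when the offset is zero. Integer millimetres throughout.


translate([567, 341, 0]) cylinder(h = 18, r = 125);
translate([567, 341, 18]) cylinder(h = 68, r = 65);
translate([567, 341, 86]) cylinder(h = 18, r = 125);


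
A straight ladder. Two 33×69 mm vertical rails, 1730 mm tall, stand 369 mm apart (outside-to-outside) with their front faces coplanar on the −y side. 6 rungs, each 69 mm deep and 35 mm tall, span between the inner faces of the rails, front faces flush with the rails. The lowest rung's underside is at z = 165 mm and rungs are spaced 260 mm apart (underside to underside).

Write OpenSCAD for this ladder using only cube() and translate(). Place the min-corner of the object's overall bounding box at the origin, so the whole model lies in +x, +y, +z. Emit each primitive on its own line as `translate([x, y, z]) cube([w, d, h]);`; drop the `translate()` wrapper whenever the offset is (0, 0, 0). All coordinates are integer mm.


cube([33, 69, 1730]);
translate([336, 0, 0]) cube([33, 69, 1730]);
translate([33, 0, 165]) cube([303, 69, 35]);
translate([33, 0, 425]) cube([303, 69, 35]);
translate([33, 0, 685]) cube([303, 69, 35]);
translate([33, 0, 945]) cube([303, 69, 35]);
translate([33, 0, 1205]) cube([303, 69, 35]);
translate([33, 0, 1465]) cube([303, 69, 35]);


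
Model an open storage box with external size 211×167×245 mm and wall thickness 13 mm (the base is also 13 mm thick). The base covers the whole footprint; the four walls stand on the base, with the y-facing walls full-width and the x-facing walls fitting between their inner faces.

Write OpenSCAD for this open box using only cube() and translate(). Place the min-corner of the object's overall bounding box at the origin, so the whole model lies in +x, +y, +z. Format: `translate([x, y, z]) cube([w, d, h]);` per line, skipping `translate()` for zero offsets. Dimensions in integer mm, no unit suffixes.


cube([211, 167, 13]);
translate([0, 0, 13]) cube([211, 13, 232]);
translate([0, 154, 13]) cube([211, 13, 232]);
translate([0, 13, 13]) cube([13, 141, 232]);
translate([198, 13, 13]) cube([13, 141, 232]);


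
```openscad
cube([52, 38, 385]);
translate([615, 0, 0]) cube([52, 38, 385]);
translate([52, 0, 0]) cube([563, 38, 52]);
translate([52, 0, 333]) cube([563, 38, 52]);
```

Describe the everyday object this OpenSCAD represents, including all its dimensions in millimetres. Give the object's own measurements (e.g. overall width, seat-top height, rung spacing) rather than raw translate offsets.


A rectangular picture frame lying in the x–z plane (depth along y). The opening is 563 mm wide (x) by 281 mm tall (z), surrounded by a border 52 mm wide on all four sides. The frame is 38 mm deep and is made of two full-height vertical stiles with two horizontal rails fitted between them.


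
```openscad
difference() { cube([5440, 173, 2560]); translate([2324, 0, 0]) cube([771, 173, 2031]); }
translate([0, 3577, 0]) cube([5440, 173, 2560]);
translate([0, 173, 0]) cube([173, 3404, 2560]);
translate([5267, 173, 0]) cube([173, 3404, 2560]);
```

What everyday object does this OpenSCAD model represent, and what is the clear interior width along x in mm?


A single room. The interior width is 5094 mm.

Four walls enclosing a rectangle with a door in the front wall — a room. Outside width 5440 minus two 173 mm walls gives 5094 mm.


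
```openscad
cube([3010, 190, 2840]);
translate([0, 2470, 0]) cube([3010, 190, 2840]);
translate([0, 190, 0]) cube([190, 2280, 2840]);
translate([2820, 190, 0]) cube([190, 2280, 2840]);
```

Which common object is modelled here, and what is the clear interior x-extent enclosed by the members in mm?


A house (or room) frame. The interior width is 2630 mm.

Four 2840 mm walls enclosing a rectangle with no floor or roof — a room or house frame. Outside width is 3010 mm and wall thickness is 190 mm, so the interior width is 3010 − 2 × 190 = 2630 mm.


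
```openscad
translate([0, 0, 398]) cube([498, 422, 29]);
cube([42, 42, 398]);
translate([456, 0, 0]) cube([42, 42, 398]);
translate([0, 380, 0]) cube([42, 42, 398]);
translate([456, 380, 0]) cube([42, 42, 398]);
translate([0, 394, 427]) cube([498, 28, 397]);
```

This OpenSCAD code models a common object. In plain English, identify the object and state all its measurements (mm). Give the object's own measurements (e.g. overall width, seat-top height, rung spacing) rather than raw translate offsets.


A chair. The seat is a 498×422×29 mm slab with its top at z = 427 mm, on four 42×42 mm corner legs (flush with the seat edges, standing on z = 0). A flat backrest 28 mm thick, 397 mm tall, spans the full seat width and rises from the seat top along its +y edge, rear face flush with the rear of the seat.


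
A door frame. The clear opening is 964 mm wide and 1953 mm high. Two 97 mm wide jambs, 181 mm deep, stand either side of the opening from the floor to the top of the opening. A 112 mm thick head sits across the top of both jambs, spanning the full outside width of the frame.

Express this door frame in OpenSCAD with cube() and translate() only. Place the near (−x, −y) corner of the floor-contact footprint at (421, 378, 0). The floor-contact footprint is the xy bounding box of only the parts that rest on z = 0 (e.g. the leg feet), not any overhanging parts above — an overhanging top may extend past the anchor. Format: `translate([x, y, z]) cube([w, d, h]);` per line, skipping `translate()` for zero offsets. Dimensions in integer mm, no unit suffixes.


translate([421, 378, 0]) cube([97, 181, 1953]);
translate([1482, 378, 0]) cube([97, 181, 1953]);
translate([421, 378, 1953]) cube([1158, 181, 112]);


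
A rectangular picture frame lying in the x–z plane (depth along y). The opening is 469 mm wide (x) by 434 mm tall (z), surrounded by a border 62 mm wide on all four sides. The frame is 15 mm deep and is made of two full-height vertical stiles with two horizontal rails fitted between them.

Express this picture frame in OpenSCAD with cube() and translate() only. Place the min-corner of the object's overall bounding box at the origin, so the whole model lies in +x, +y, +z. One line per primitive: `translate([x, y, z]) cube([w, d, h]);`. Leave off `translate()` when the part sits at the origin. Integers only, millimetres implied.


cube([62, 15, 558]);
translate([531, 0, 0]) cube([62, 15, 558]);
translate([62, 0, 0]) cube([469, 15, 62]);
translate([62, 0, 496]) cube([469, 15, 62]);


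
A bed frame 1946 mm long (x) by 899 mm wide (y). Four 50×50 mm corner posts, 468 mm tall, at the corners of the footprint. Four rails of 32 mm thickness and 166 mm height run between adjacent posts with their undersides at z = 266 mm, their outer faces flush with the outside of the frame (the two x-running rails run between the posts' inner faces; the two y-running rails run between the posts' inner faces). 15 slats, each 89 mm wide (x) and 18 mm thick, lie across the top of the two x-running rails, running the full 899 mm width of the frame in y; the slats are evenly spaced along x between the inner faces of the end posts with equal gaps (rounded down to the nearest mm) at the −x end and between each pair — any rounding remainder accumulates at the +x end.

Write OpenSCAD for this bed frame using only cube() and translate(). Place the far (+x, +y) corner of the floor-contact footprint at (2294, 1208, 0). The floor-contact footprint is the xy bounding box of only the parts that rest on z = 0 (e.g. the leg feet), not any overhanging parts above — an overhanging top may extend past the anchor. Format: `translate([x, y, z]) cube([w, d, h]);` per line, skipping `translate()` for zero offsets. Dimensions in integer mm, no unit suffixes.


translate([348, 309, 0]) cube([50, 50, 468]);
translate([348, 1158, 0]) cube([50, 50, 468]);
translate([2244, 309, 0]) cube([50, 50, 468]);
translate([2244, 1158, 0]) cube([50, 50, 468]);
translate([398, 309, 266]) cube([1846, 32, 166]);
translate([398, 1176, 266]) cube([1846, 32, 166]);
translate([348, 359, 266]) cube([32, 799, 166]);
translate([2262, 359, 266]) cube([32, 799, 166]);
translate([429, 309, 432]) cube([89, 899, 18]);
translate([549, 309, 432]) cube([89, 899, 18]);
translate([669, 309, 432]) cube([89, 899, 18]);
translate([789, 309, 432]) cube([89, 899, 18]);
translate([909, 309, 432]) cube([89, 899, 18]);
translate([1029, 309, 432]) cube([89, 899, 18]);
translate([1149, 309, 432]) cube([89, 899, 18]);
translate([1269, 309, 432]) cube([89, 899, 18]);
translate([1389, 309, 432]) cube([89, 899, 18]);
translate([1509, 309, 432]) cube([89, 899, 18]);
translate([1629, 309, 432]) cube([89, 899, 18]);
translate([1749, 309, 432]) cube([89, 899, 18]);
translate([1869, 309, 432]) cube([89, 899, 18]);
translate([1989, 309, 432]) cube([89, 899, 18]);
translate([2109, 309, 432]) cube([89, 899, 18]);
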